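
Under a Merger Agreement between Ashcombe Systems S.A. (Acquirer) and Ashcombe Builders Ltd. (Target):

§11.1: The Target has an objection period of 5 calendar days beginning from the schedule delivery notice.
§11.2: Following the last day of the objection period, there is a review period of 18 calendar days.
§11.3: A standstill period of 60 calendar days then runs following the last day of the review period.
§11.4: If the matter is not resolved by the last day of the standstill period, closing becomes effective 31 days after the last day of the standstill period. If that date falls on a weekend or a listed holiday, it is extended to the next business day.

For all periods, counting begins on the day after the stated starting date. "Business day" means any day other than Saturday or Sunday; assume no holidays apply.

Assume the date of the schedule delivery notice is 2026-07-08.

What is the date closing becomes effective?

2026-10-30

The last day of the objection period: 5 calendar days after 2026-07-08 is 2026-07-13.
Adding 18 calendar days to 2026-07-13 gives 2026-07-31, which is the last day of the review period.
The last day of the standstill period: 60 calendar days after 2026-07-31 is 2026-09-29.
The date closing becomes effective: 31 calendar days after 2026-09-29 is 2026-10-30. 2026-10-30 is a Friday, so no roll-forward applies.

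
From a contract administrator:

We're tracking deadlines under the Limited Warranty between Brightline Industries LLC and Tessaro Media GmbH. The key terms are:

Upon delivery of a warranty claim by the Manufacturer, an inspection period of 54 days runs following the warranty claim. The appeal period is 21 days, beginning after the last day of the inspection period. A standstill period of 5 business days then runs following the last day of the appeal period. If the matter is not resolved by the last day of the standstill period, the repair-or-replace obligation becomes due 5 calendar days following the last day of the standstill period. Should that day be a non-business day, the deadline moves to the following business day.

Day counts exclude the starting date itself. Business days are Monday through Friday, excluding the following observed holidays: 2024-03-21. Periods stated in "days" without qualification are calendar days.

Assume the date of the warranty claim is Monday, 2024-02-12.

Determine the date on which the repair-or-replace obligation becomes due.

Adding 54 calendar days to 2024-02-12 gives 2024-04-06, which is the last day of the inspection period.
The last day of the appeal period: 21 calendar days after 2024-04-06 is 2024-04-27.
The last day of the standstill period: counting 5 business days from Saturday, 2024-04-27 (Apr 29, Apr 30, May 1, May 2, May 3, skipping weekends) reaches Friday, 2024-05-03.
The date on which the repair-or-replace obligation becomes due: 5 calendar days after 2024-05-03 is 2024-05-08. 2024-05-08 is a Wednesday and is not a listed holiday, so no roll-forward applies.

2024-05-08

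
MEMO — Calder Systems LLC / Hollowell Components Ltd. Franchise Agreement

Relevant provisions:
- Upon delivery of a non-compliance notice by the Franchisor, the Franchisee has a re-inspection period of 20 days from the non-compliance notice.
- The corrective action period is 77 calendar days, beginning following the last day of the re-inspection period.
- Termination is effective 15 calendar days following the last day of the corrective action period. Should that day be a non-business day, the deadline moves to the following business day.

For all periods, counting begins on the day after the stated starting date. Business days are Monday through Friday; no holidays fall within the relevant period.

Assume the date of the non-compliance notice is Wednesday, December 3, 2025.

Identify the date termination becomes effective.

March 25, 2026

The last day of the re-inspection period: 20 calendar days after December 3, 2025 is December 23, 2025.
The last day of the corrective action period: 77 calendar days after December 23, 2025 is March 10, 2026.
The date termination becomes effective: March 10, 2026 + 15 days = March 25, 2026. March 25, 2026 is a Wednesday, so no roll-forward applies.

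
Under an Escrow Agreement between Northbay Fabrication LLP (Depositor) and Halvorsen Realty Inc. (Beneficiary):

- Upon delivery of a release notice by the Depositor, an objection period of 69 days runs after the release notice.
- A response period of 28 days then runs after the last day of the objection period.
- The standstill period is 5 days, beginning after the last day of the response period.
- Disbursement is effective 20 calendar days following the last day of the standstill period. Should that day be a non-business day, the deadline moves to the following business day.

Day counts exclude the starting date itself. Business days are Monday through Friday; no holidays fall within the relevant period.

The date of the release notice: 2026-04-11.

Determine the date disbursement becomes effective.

2026-08-11

The last day of the objection period: 69 calendar days after 2026-04-11 is 2026-06-19.
The last day of the response period: 2026-06-19 + 28 days = 2026-07-17.
The last day of the standstill period: 2026-07-17 + 5 days = 2026-07-22.
The date disbursement becomes effective: 20 calendar days after 2026-07-22 is 2026-08-11. 2026-08-11 is a Tuesday, so no roll-forward applies.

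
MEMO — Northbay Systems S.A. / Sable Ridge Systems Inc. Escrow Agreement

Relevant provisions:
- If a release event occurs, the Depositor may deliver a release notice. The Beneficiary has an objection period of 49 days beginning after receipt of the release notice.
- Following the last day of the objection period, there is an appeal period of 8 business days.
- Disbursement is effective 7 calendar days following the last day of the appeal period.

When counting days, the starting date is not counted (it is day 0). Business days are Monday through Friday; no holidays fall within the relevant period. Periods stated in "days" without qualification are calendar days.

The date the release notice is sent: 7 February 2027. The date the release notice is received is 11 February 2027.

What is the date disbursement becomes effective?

Adding 49 calendar days to 11 February 2027 gives 1 April 2027, which is the last day of the objection period.
The last day of the appeal period: 8 business days after Thursday, 1 April 2027, skipping weekends — Apr 2, Apr 5, Apr 6, Apr 7, Apr 8, Apr 9, Apr 12, Apr 13 — lands on Tuesday, 13 April 2027.
The date disbursement becomes effective: 7 calendar days after 13 April 2027 is 20 April 2027.

20 April 2027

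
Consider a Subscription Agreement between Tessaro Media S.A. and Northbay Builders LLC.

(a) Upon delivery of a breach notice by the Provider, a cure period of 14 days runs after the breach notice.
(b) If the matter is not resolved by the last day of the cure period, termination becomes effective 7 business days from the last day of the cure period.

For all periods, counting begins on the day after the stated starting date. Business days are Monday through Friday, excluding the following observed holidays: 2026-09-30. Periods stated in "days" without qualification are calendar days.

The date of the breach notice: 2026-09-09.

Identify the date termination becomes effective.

The last day of the cure period: 14 calendar days after 2026-09-09 is 2026-09-23.
The date termination becomes effective: 7 business days after Wednesday, 2026-09-23, skipping weekends and the listed holiday on Sep 30 — Sep 24, Sep 25, Sep 28, Sep 29, Oct 1, Oct 2, Oct 5 — lands on Monday, 2026-10-05.

2026-10-05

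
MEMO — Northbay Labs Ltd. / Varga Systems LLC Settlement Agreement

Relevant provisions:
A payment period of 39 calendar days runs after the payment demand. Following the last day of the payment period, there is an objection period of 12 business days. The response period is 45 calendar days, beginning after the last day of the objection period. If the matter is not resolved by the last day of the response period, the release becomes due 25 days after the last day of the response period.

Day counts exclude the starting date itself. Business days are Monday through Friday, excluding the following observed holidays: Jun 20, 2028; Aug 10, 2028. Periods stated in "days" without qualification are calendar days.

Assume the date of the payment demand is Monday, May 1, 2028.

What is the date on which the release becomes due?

The last day of the payment period: 39 calendar days after May 1, 2028 is Jun 9, 2028.
The last day of the objection period: counting 12 business days from Friday, Jun 9, 2028 (Jun 12, Jun 13, Jun 14, Jun 15, …, Jun 26, Jun 27, Jun 28, skipping weekends and the listed holiday on Jun 20) reaches Wednesday, Jun 28, 2028.
The last day of the response period: 45 calendar days after Jun 28, 2028 is Aug 12, 2028.
The date on which the release becomes due: Aug 12, 2028 + 25 days = Sep 6, 2028.

Sep 6, 2028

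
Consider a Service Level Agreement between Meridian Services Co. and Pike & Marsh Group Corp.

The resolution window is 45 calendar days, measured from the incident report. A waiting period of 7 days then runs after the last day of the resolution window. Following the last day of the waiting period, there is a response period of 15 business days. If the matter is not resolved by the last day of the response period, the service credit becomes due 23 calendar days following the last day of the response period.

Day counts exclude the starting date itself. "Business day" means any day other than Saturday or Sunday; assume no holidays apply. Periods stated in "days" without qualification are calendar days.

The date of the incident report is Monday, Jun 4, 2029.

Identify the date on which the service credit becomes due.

The last day of the resolution window: Jun 4, 2029 + 45 days = Jul 19, 2029.
The last day of the waiting period: 7 calendar days after Jul 19, 2029 is Jul 26, 2029.
The last day of the response period: counting 15 business days from Thursday, Jul 26, 2029 (Jul 27, Jul 30, Jul 31, Aug 1, …, Aug 14, Aug 15, Aug 16, skipping weekends) reaches Thursday, Aug 16, 2029.
The date on which the service credit becomes due: 23 calendar days after Aug 16, 2029 is Sep 8, 2029.

Sep 8, 2029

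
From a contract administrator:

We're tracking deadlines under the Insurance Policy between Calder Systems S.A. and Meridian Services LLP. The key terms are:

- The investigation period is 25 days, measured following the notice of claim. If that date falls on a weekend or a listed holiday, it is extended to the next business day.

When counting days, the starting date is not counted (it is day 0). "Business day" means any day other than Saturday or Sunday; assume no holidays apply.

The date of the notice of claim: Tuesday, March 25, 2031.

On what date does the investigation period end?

April 21, 2031

Adding 25 calendar days to March 25, 2031 gives April 19, 2031, which is the last day of the investigation period. That falls on a Saturday, so it rolls to the next business day, Monday, April 21, 2031.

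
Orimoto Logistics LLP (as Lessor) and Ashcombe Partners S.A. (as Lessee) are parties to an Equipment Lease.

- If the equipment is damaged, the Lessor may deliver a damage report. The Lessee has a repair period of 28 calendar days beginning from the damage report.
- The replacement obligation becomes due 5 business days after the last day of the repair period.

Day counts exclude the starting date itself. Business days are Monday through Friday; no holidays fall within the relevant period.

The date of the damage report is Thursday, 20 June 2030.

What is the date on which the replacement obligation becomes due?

The last day of the repair period: 28 calendar days after 20 June 2030 is 18 July 2030.
The date on which the replacement obligation becomes due: counting 5 business days from Thursday, 18 July 2030 (Jul 19, Jul 22, Jul 23, Jul 24, Jul 25, skipping weekends) reaches Thursday, 25 July 2030.

25 July 2030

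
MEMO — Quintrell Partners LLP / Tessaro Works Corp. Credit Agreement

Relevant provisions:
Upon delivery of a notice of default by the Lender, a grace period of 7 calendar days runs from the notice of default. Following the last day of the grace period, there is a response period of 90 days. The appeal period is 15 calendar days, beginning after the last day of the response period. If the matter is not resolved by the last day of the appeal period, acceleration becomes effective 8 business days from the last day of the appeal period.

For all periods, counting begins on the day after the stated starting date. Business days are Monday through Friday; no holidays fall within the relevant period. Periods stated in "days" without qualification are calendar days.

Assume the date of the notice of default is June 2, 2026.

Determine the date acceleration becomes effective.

The last day of the grace period: June 2, 2026 + 7 days = June 9, 2026.
Adding 90 calendar days to June 9, 2026 gives September 7, 2026, which is the last day of the response period.
The last day of the appeal period: 15 calendar days after September 7, 2026 is September 22, 2026.
The date acceleration becomes effective: counting 8 business days from Tuesday, September 22, 2026 (Sep 23, Sep 24, Sep 25, Sep 28, Sep 29, Sep 30, Oct 1, Oct 2, skipping weekends) reaches Friday, October 2, 2026.

October 2, 2026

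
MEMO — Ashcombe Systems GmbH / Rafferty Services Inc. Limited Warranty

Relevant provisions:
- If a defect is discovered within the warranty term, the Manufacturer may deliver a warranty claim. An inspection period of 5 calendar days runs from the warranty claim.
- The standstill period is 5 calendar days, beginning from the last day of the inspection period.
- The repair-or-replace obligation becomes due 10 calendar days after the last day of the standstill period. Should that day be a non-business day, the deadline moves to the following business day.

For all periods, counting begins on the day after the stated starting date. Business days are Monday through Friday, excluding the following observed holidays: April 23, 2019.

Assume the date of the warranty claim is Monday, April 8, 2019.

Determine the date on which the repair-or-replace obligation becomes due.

The last day of the inspection period: April 8, 2019 + 5 days = April 13, 2019.
The last day of the standstill period: 5 calendar days after April 13, 2019 is April 18, 2019.
Adding 10 calendar days to April 18, 2019 gives April 28, 2019, which is the date on which the repair-or-replace obligation becomes due. That falls on a Sunday, so it rolls to the next business day, Monday, April 29, 2019.

April 29, 2019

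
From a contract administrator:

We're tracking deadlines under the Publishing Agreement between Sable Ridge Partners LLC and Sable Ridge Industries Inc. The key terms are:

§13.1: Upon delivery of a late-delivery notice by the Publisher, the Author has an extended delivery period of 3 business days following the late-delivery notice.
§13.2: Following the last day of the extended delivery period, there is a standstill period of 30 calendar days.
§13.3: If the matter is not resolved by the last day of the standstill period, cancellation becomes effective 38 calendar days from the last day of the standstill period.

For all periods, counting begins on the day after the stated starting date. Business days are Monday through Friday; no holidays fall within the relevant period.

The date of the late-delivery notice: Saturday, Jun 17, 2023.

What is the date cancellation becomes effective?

The last day of the extended delivery period: counting 3 business days from Saturday, Jun 17, 2023 (Jun 19, Jun 20, Jun 21, skipping weekends) reaches Wednesday, Jun 21, 2023.
Adding 30 calendar days to Jun 21, 2023 gives Jul 21, 2023, which is the last day of the standstill period.
Adding 38 calendar days to Jul 21, 2023 gives Aug 28, 2023, which is the date cancellation becomes effective.

Aug 28, 2023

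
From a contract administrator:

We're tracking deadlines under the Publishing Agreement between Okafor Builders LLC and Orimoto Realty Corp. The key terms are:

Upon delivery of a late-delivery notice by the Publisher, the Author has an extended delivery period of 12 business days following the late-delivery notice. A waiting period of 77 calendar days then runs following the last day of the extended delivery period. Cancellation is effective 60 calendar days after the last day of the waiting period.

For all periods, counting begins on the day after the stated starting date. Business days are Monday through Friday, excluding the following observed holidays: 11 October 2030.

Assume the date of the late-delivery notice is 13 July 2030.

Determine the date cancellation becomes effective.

14 December 2030

The last day of the extended delivery period: 12 business days after Saturday, 13 July 2030, skipping weekends — Jul 15, Jul 16, Jul 17, Jul 18, …, Jul 26, Jul 29, Jul 30 — lands on Tuesday, 30 July 2030.
Adding 77 calendar days to 30 July 2030 gives 15 October 2030, which is the last day of the waiting period.
The date cancellation becomes effective: 15 October 2030 + 60 days = 14 December 2030.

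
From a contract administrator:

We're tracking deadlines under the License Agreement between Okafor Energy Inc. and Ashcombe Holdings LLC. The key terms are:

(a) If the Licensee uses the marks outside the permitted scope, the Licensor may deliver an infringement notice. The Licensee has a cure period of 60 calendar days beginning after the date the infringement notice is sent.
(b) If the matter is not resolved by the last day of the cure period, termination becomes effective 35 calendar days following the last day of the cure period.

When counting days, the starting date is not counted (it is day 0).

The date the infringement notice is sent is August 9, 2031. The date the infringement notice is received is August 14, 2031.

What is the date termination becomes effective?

The last day of the cure period: August 9, 2031 + 60 days = October 8, 2031.
Adding 35 calendar days to October 8, 2031 gives November 12, 2031, which is the date termination becomes effective.

November 12, 2031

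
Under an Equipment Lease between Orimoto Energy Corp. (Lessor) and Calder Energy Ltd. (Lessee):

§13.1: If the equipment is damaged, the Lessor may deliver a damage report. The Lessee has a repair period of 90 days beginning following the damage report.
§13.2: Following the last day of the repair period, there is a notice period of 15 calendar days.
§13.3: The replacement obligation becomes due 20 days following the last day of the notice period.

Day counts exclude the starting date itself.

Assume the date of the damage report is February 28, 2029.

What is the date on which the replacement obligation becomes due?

The last day of the repair period: 90 calendar days after February 28, 2029 is May 29, 2029.
Adding 15 calendar days to May 29, 2029 gives June 13, 2029, which is the last day of the notice period.
Adding 20 calendar days to June 13, 2029 gives July 3, 2029, which is the date on which the replacement obligation becomes due.

July 3, 2029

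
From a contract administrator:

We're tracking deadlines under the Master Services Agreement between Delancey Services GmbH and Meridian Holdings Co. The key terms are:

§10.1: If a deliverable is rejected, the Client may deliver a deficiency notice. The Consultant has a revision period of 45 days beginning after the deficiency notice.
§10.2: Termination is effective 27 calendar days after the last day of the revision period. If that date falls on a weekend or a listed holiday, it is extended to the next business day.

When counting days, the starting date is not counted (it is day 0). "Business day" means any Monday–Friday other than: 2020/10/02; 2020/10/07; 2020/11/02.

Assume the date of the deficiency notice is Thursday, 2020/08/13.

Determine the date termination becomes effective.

The last day of the revision period: 45 calendar days after 2020/08/13 is 2020/09/27.
Adding 27 calendar days to 2020/09/27 gives 2020/10/24, which is the date termination becomes effective. That falls on a Saturday, so it rolls to the next business day, Monday, 2020/10/26.

2020/10/26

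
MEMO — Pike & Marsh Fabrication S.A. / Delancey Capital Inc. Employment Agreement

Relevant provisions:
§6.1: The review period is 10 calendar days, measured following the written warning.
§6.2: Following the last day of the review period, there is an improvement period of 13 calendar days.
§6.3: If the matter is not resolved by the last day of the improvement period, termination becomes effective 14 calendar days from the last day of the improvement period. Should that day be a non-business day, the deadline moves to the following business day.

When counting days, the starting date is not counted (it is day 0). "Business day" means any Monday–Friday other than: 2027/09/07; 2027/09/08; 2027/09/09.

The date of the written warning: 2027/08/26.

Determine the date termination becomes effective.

2027/10/04

Adding 10 calendar days to 2027/08/26 gives 2027/09/05, which is the last day of the review period.
Adding 13 calendar days to 2027/09/05 gives 2027/09/18, which is the last day of the improvement period.
Adding 14 calendar days to 2027/09/18 gives 2027/10/02, which is the date termination becomes effective. That falls on a Saturday, so it rolls to the next business day, Monday, 2027/10/04.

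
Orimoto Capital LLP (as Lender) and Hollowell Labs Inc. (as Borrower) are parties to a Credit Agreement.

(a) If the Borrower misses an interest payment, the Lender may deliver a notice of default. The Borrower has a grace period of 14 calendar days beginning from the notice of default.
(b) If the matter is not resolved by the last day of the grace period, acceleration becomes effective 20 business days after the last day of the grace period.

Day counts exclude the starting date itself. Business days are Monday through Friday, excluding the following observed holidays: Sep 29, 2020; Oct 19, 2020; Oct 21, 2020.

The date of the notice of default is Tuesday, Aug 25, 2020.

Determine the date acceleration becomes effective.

Oct 7, 2020

The last day of the grace period: Aug 25, 2020 + 14 days = Sep 8, 2020.
The date acceleration becomes effective: 20 business days after Tuesday, Sep 8, 2020, skipping weekends and the listed holiday on Sep 29 — Sep 9, Sep 10, Sep 11, Sep 14, …, Oct 5, Oct 6, Oct 7 — lands on Wednesday, Oct 7, 2020.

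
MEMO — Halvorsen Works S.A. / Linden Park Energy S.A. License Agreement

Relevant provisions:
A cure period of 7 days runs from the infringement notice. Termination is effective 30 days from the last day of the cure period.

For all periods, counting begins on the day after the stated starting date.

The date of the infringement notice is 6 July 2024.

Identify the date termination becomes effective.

12 August 2024

The last day of the cure period: 7 calendar days after 6 July 2024 is 13 July 2024.
The date termination becomes effective: 13 July 2024 + 30 days = 12 August 2024.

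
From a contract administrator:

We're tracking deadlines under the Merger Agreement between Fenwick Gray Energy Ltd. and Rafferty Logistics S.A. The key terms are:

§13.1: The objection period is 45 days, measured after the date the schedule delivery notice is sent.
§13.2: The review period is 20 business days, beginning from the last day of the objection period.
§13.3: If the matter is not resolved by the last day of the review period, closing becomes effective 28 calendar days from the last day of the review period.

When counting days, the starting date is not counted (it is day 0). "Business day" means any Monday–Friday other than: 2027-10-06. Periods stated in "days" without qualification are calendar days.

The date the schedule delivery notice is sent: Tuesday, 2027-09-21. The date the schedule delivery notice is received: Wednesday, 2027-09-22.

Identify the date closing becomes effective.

2027-12-31

Adding 45 calendar days to 2027-09-21 gives 2027-11-05, which is the last day of the objection period.
The last day of the review period: 20 business days after Friday, 2027-11-05, skipping weekends — Nov 8, Nov 9, Nov 10, Nov 11, …, Dec 1, Dec 2, Dec 3 — lands on Friday, 2027-12-03.
The date closing becomes effective: 2027-12-03 + 28 days = 2027-12-31.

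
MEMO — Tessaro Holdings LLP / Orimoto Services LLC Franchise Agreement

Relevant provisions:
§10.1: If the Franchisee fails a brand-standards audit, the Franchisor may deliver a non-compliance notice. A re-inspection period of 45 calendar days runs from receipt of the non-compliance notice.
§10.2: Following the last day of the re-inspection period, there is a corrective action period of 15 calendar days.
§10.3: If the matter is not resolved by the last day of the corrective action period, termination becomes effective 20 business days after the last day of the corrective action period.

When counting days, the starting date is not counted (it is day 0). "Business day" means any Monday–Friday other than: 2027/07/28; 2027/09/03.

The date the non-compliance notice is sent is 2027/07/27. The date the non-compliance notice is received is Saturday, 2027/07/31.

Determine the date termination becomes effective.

2027/10/27

The last day of the re-inspection period: 2027/07/31 + 45 days = 2027/09/14.
The last day of the corrective action period: 2027/09/14 + 15 days = 2027/09/29.
From Wednesday, 2027/09/29, 20 business days (Sep 30, Oct 1, Oct 4, Oct 5, …, Oct 25, Oct 26, Oct 27, skipping weekends) brings us to Wednesday, 2027/10/27, which is the date termination becomes effective.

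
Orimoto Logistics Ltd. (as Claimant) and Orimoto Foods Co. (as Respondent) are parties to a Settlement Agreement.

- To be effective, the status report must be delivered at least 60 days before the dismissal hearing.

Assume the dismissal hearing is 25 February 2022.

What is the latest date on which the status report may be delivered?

27 December 2021

Counting back 60 calendar days from 25 February 2022 gives 27 December 2021.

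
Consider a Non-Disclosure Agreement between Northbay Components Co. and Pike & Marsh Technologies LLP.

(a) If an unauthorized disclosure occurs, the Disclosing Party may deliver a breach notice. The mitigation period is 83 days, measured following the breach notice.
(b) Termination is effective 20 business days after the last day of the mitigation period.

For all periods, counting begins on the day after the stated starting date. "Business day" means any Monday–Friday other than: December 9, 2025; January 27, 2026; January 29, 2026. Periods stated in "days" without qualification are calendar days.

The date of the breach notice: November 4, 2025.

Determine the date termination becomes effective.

February 25, 2026

Adding 83 calendar days to November 4, 2025 gives January 26, 2026, which is the last day of the mitigation period.
The date termination becomes effective: 20 business days after Monday, January 26, 2026, skipping weekends and the listed holidays on Jan 27, Jan 29 — Jan 28, Jan 30, Feb 2, Feb 3, …, Feb 23, Feb 24, Feb 25 — lands on Wednesday, February 25, 2026.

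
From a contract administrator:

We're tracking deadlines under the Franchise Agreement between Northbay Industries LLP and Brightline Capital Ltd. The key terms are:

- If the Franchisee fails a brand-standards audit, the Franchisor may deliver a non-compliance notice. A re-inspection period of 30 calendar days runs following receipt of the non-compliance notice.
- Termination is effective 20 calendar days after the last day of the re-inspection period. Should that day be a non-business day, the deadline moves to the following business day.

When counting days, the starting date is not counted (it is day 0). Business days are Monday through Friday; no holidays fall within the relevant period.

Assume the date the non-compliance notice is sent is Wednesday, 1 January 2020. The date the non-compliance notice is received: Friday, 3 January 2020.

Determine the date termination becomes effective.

24 February 2020

Adding 30 calendar days to 3 January 2020 gives 2 February 2020, which is the last day of the re-inspection period.
Adding 20 calendar days to 2 February 2020 gives 22 February 2020, which is the date termination becomes effective. That falls on a Saturday, so it rolls to the next business day, Monday, 24 February 2020.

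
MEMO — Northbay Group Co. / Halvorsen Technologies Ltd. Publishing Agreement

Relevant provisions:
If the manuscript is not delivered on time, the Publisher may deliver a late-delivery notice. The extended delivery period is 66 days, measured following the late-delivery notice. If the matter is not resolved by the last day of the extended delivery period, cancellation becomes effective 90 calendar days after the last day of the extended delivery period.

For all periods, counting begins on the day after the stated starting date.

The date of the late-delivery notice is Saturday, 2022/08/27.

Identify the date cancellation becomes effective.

2023/01/30

The last day of the extended delivery period: 66 calendar days after 2022/08/27 is 2022/11/01.
The date cancellation becomes effective: 90 calendar days after 2022/11/01 is 2023/01/30.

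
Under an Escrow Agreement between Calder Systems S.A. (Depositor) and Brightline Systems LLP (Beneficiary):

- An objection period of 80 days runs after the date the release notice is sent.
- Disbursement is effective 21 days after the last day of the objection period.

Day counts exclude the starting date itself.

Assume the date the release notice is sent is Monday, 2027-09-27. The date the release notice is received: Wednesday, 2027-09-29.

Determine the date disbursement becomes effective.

2028-01-06

The last day of the objection period: 2027-09-27 + 80 days = 2027-12-16.
The date disbursement becomes effective: 2027-12-16 + 21 days = 2028-01-06.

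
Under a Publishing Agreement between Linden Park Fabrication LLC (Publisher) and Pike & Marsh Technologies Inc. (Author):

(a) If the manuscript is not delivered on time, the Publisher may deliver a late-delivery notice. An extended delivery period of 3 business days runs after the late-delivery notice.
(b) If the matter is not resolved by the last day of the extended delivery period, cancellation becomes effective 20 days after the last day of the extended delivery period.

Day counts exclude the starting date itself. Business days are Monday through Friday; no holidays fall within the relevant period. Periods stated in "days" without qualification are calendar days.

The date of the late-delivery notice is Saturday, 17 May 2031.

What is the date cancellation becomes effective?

10 June 2031

The last day of the extended delivery period: counting 3 business days from Saturday, 17 May 2031 (May 19, May 20, May 21, skipping weekends) reaches Wednesday, 21 May 2031.
The date cancellation becomes effective: 20 calendar days after 21 May 2031 is 10 June 2031.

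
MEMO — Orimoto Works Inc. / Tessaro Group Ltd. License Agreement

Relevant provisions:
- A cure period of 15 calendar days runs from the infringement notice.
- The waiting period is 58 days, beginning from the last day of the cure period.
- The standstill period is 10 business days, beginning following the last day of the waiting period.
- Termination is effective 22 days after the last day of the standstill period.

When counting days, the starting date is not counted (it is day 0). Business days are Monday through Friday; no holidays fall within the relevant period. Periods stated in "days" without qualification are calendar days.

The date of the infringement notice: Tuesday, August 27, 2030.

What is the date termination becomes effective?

Adding 15 calendar days to August 27, 2030 gives September 11, 2030, which is the last day of the cure period.
Adding 58 calendar days to September 11, 2030 gives November 8, 2030, which is the last day of the waiting period.
The last day of the standstill period: counting 10 business days from Friday, November 8, 2030 (Nov 11, Nov 12, Nov 13, Nov 14, Nov 15, Nov 18, Nov 19, Nov 20, Nov 21, Nov 22, skipping weekends) reaches Friday, November 22, 2030.
Adding 22 calendar days to November 22, 2030 gives December 14, 2030, which is the date termination becomes effective.

December 14, 2030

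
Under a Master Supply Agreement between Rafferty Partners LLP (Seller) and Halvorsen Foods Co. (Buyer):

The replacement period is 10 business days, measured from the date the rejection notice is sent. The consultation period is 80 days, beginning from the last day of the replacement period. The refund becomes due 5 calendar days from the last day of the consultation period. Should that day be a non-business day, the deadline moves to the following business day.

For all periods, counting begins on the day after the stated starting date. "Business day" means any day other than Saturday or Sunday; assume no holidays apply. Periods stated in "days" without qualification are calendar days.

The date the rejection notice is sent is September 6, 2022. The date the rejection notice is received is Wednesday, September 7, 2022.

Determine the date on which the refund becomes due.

The last day of the replacement period: 10 business days after Tuesday, September 6, 2022, skipping weekends — Sep 7, Sep 8, Sep 9, Sep 12, Sep 13, Sep 14, Sep 15, Sep 16, Sep 19, Sep 20 — lands on Tuesday, September 20, 2022.
The last day of the consultation period: 80 calendar days after September 20, 2022 is December 9, 2022.
The date on which the refund becomes due: December 9, 2022 + 5 days = December 14, 2022. December 14, 2022 is a Wednesday, so no roll-forward applies.

December 14, 2022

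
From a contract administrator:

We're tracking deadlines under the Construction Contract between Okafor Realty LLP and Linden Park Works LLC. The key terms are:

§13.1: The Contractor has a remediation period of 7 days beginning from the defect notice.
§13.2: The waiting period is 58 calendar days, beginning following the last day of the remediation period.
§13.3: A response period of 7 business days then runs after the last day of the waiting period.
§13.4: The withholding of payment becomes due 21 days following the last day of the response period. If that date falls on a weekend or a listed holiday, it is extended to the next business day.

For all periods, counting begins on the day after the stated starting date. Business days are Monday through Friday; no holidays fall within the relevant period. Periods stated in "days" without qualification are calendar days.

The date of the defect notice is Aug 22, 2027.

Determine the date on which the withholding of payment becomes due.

The last day of the remediation period: 7 calendar days after Aug 22, 2027 is Aug 29, 2027.
The last day of the waiting period: Aug 29, 2027 + 58 days = Oct 26, 2027.
The last day of the response period: 7 business days after Tuesday, Oct 26, 2027, skipping weekends — Oct 27, Oct 28, Oct 29, Nov 1, Nov 2, Nov 3, Nov 4 — lands on Thursday, Nov 4, 2027.
Adding 21 calendar days to Nov 4, 2027 gives Nov 25, 2027, which is the date on which the withholding of payment becomes due. Nov 25, 2027 is a Thursday, so no roll-forward applies.

Nov 25, 2027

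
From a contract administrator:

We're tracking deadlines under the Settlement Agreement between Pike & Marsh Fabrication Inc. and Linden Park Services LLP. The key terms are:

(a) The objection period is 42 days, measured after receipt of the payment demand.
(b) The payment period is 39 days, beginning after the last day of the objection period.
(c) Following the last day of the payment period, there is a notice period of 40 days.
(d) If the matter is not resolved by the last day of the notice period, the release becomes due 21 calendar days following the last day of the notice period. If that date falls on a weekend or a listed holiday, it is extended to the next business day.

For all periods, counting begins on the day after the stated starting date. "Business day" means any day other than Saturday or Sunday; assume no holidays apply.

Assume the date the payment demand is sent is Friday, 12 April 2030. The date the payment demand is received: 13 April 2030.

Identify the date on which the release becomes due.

2 September 2030

The last day of the objection period: 13 April 2030 + 42 days = 25 May 2030.
Adding 39 calendar days to 25 May 2030 gives 3 July 2030, which is the last day of the payment period.
The last day of the notice period: 40 calendar days after 3 July 2030 is 12 August 2030.
Adding 21 calendar days to 12 August 2030 gives 2 September 2030, which is the date on which the release becomes due. 2 September 2030 is a Monday, so no roll-forward applies.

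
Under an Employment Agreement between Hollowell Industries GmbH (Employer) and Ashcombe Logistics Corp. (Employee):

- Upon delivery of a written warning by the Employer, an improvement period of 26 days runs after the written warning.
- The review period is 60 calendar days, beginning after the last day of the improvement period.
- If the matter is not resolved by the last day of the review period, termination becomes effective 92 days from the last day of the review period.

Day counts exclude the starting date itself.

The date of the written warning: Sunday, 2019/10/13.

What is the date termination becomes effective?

2020/04/08

The last day of the improvement period: 2019/10/13 + 26 days = 2019/11/08.
The last day of the review period: 2019/11/08 + 60 days = 2020/01/07.
Adding 92 calendar days to 2020/01/07 gives 2020/04/08, which is the date termination becomes effective.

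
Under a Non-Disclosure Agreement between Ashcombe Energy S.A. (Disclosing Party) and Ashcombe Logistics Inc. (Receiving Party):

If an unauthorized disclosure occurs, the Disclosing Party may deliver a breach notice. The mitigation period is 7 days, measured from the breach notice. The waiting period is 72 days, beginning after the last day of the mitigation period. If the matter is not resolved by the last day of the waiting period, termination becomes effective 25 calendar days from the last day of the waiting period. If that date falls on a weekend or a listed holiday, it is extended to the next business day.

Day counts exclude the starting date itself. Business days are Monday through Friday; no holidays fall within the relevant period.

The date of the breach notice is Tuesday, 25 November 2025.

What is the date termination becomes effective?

9 March 2026

The last day of the mitigation period: 25 November 2025 + 7 days = 2 December 2025.
The last day of the waiting period: 72 calendar days after 2 December 2025 is 12 February 2026.
Adding 25 calendar days to 12 February 2026 gives 9 March 2026, which is the date termination becomes effective. 9 March 2026 is a Monday, so no roll-forward applies.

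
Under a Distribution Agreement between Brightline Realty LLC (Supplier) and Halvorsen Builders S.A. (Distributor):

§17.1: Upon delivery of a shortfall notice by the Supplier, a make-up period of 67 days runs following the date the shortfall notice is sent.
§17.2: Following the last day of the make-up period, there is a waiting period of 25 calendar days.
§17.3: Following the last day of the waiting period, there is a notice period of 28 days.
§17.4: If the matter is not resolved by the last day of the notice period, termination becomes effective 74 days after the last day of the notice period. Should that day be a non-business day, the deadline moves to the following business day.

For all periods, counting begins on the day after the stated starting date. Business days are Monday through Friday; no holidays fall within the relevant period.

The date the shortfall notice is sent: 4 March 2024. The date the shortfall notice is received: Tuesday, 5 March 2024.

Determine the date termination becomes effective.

The last day of the make-up period: 67 calendar days after 4 March 2024 is 10 May 2024.
The last day of the waiting period: 25 calendar days after 10 May 2024 is 4 June 2024.
The last day of the notice period: 28 calendar days after 4 June 2024 is 2 July 2024.
The date termination becomes effective: 74 calendar days after 2 July 2024 is 14 September 2024. That falls on a Saturday, so it rolls to the next business day, Monday, 16 September 2024.

16 September 2024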